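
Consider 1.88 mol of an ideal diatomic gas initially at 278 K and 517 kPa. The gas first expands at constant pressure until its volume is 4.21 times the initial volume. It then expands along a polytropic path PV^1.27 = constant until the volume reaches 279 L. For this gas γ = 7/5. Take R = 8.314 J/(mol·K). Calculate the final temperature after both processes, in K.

670 K

V₁ = nRT₁/P₁ = 1.88×8.314×278/517 = 8.40 L.
Step 1 — Isobaric: P stays 517 kPa; V/T = const ⇒ T₂ = 1170 K, V₂ = 35.4 L.
W = PΔV = 517×(35.4−8.40) kPa·L = 13900 J.
ΔU = nCvΔT = 1.88×20.8×(1170−278) = 34900 J.
Q = ΔU + W = nCpΔT = 48800 J.
State after step 1: P = 517 kPa, V = 35.4 L, T = 1170 K.
Step 2 — Polytropic n=1.27: T₂ = T₁(V₁/V₂)^(n−1) = 1170×(0.127)^0.27 = 670 K; P₂ = P₁(V₁/V₂)^n = 37.5 kPa.
W = (P₁V₁−P₂V₂)/(n−1) = (517×35.4−37.5×279)/0.27 = 29000 J.
ΔU = nCvΔT = 1.88×20.8×(670−1170) = -19500 J.
Q = ΔU + W = 9410 J.
Net over both steps: W = 42900 J, Q = 58200 J, ΔU = 15300 J.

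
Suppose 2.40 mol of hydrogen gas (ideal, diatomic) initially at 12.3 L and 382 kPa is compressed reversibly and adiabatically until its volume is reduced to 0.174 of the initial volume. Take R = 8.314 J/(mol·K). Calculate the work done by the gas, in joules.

-11900 J

T₁ = P₁V₁/(nR) = 382×12.3/(2.40×8.314) = 235 K.
Adiabatic: TV^(γ−1) = const ⇒ T₂ = 235×(5.75)^0.400 = 474 K; PV^γ = const ⇒ P₂ = 4420 kPa.
ΔU = nCvΔT = 2.40×20.8×(474−235) = 11900 J.
Q = 0 for an adiabatic process, so W = −ΔU = -11900 J.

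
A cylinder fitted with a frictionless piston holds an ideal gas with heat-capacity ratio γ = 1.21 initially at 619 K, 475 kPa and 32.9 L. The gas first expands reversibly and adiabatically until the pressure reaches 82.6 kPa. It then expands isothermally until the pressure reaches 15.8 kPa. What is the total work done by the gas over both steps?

n = P₁V₁/(RT₁) = 475×32.9/(8.314×619) = 3.04 mol.
Step 1 — Adiabatic: T₂/T₁ = (P₂/P₁)^((γ−1)/γ) ⇒ T₂ = 619×(0.174)^0.174 = 457 K; V₂ = 140 L.
ΔU = nCvΔT = 3.04×39.6×(457−619) = -19500 J.
Q = 0 for an adiabatic process, so W = −ΔU = 19500 J.
State after step 1: P = 82.6 kPa, V = 140 L, T = 457 K.
Step 2 — Isothermal: T stays 457 K; PV = const ⇒ V₂ = 730 L, P₂ = 15.8 kPa.
ΔU = 0 (ideal gas, T constant).
W = nRT ln(V₂/V₁) = 3.04×8.314×457×ln(5.23) = 19100 J.
Q = ΔU + W = 19100 J.
Net over both steps: W = 38600 J, Q = 19100 J, ΔU = -19500 J.

38600 J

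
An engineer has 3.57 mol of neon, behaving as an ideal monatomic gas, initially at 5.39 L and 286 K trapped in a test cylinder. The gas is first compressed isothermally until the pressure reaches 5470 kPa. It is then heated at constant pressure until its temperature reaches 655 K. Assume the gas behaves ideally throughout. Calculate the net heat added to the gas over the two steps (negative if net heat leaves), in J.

16800 J

P₁ = nRT₁/V₁ = 3.57×8.314×286/5.39 = 1570 kPa.
Step 1 — Isothermal: T stays 286 K; PV = const ⇒ V₂ = 1.55 L, P₂ = 5470 kPa.
ΔU = 0 (ideal gas, T constant).
W = nRT ln(V₂/V₁) = 3.57×8.314×286×ln(0.288) = -10600 J.
Q = ΔU + W = -10600 J.
State after step 1: P = 5470 kPa, V = 1.55 L, T = 286 K.
Step 2 — Isobaric: P stays 5470 kPa; V/T = const ⇒ T₂ = 655 K, V₂ = 3.55 L.
W = PΔV = 5470×(3.55−1.55) kPa·L = 11000 J.
ΔU = nCvΔT = 3.57×12.5×(655−286) = 16400 J.
Q = ΔU + W = nCpΔT = 27400 J.
Net over both steps: W = 383 J, Q = 16800 J, ΔU = 16400 J.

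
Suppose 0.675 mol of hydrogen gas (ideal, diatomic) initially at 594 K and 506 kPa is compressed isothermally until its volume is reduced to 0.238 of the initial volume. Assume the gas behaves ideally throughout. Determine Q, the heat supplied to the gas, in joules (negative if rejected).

V₁ = nRT₁/P₁ = 0.675×8.314×594/506 = 6.59 L.
Isothermal: T stays 594 K; PV = const ⇒ V₂ = 1.57 L, P₂ = 2130 kPa.
ΔU = 0 (ideal gas, T constant).
W = nRT ln(V₂/V₁) = 0.675×8.314×594×ln(0.238) = -4790 J.
Q = ΔU + W = -4790 J.

-4790 J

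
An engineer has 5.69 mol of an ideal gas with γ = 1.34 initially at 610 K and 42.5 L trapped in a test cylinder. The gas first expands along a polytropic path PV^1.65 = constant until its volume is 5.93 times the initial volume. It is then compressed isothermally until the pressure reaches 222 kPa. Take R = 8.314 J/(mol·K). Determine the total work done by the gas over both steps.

P₁ = nRT₁/V₁ = 5.69×8.314×610/42.5 = 679 kPa.
Step 1 — Polytropic n=1.65: T₂ = T₁(V₁/V₂)^(n−1) = 610×(0.169)^0.65 = 192 K; P₂ = P₁(V₁/V₂)^n = 36.0 kPa.
W = (P₁V₁−P₂V₂)/(n−1) = (679×42.5−36.0×252)/0.65 = 30400 J.
ΔU = nCvΔT = 5.69×24.5×(192−610) = -58200 J.
Q = ΔU + W = -27800 J.
State after step 1: P = 36.0 kPa, V = 252 L, T = 192 K.
Step 2 — Isothermal: T stays 192 K; PV = const ⇒ V₂ = 40.9 L, P₂ = 222 kPa.
ΔU = 0 (ideal gas, T constant).
W = nRT ln(V₂/V₁) = 5.69×8.314×192×ln(0.162) = -16500 J.
Q = ΔU + W = -16500 J.
Net over both steps: W = 13900 J, Q = -44300 J, ΔU = -58200 J.

13900 J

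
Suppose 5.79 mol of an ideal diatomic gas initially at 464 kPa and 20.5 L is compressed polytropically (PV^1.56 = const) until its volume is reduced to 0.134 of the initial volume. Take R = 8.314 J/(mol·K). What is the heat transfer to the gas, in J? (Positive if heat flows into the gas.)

14100 J

T₁ = P₁V₁/(nR) = 464×20.5/(5.79×8.314) = 198 K.
Polytropic n=1.56: T₂ = T₁(V₁/V₂)^(n−1) = 198×(7.46)^0.56 = 609 K; P₂ = P₁(V₁/V₂)^n = 10700 kPa.
W = (P₁V₁−P₂V₂)/(n−1) = (464×20.5−10700×2.75)/0.56 = -35400 J.
ΔU = nCvΔT = 5.79×20.8×(609−198) = 49500 J.
Q = ΔU + W = 14100 J.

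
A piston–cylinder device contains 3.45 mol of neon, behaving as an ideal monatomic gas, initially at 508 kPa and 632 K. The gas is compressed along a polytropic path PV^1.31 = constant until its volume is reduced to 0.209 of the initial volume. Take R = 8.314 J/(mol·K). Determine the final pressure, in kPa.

3950 kPa

V₁ = nRT₁/P₁ = 3.45×8.314×632/508 = 35.7 L.
Polytropic n=1.31: T₂ = T₁(V₁/V₂)^(n−1) = 632×(4.78)^0.31 = 1030 K; P₂ = P₁(V₁/V₂)^n = 3950 kPa.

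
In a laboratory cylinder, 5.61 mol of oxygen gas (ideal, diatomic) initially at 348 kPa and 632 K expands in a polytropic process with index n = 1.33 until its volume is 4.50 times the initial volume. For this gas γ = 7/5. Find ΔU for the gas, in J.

-28800 J

V₁ = nRT₁/P₁ = 5.61×8.314×632/348 = 84.7 L.
Polytropic n=1.33: T₂ = T₁(V₁/V₂)^(n−1) = 632×(0.222)^0.33 = 385 K; P₂ = P₁(V₁/V₂)^n = 47.1 kPa.
For an ideal gas ΔU = nCvΔT with Cv = (5/2)R = 20.8 J/(mol·K).
ΔU = 5.61×20.8×(385−632) = -28800 J.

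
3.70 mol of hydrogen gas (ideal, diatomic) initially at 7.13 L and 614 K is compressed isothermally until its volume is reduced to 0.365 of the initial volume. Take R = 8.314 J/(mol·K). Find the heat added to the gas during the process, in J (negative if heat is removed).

-19000 J

P₁ = nRT₁/V₁ = 3.70×8.314×614/7.13 = 2650 kPa.
Isothermal: T stays 614 K; PV = const ⇒ V₂ = 2.60 L, P₂ = 7260 kPa.
ΔU = 0 (ideal gas, T constant).
W = nRT ln(V₂/V₁) = 3.70×8.314×614×ln(0.365) = -19000 J.
Q = ΔU + W = -19000 J.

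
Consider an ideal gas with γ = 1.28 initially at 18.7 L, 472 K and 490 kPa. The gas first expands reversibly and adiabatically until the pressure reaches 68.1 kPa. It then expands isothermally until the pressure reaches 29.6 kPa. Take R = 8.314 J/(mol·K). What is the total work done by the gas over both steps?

n = P₁V₁/(RT₁) = 490×18.7/(8.314×472) = 2.33 mol.
Step 1 — Adiabatic: T₂/T₁ = (P₂/P₁)^((γ−1)/γ) ⇒ T₂ = 472×(0.139)^0.219 = 307 K; V₂ = 87.4 L.
ΔU = nCvΔT = 2.33×29.7×(307−472) = -11500 J.
Q = 0 for an adiabatic process, so W = −ΔU = 11500 J.
State after step 1: P = 68.1 kPa, V = 87.4 L, T = 307 K.
Step 2 — Isothermal: T stays 307 K; PV = const ⇒ V₂ = 201 L, P₂ = 29.6 kPa.
ΔU = 0 (ideal gas, T constant).
W = nRT ln(V₂/V₁) = 2.33×8.314×307×ln(2.30) = 4960 J.
Q = ΔU + W = 4960 J.
Net over both steps: W = 16400 J, Q = 4960 J, ΔU = -11500 J.

16400 J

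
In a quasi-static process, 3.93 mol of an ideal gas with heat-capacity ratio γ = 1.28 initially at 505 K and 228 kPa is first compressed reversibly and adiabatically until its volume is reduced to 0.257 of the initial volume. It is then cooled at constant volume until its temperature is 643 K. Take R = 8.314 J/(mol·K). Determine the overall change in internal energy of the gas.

16100 J

V₁ = nRT₁/P₁ = 3.93×8.314×505/228 = 72.4 L.
Step 1 — Adiabatic: TV^(γ−1) = const ⇒ T₂ = 505×(3.89)^0.280 = 739 K; PV^γ = const ⇒ P₂ = 1300 kPa.
ΔU = nCvΔT = 3.93×29.7×(739−505) = 27300 J.
Q = 0 for an adiabatic process, so W = −ΔU = -27300 J.
State after step 1: P = 1300 kPa, V = 18.6 L, T = 739 K.
Step 2 — Isochoric: V stays 18.6 L; P/T = const ⇒ T₂ = 643 K, P₂ = 1130 kPa.
W = 0 (no volume change).
ΔU = nCvΔT = 3.93×29.7×(643−739) = -11200 J.
Q = ΔU = -11200 J.
Net over both steps: W = -27300 J, Q = -11200 J, ΔU = 16100 J.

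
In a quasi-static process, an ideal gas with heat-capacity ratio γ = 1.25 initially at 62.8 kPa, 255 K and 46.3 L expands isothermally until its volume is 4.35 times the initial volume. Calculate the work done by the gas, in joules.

n = P₁V₁/(RT₁) = 62.8×46.3/(8.314×255) = 1.37 mol.
Isothermal: T stays 255 K; PV = const ⇒ V₂ = 201 L, P₂ = 14.4 kPa.
W = nRT ln(V₂/V₁) = 1.37×8.314×255×ln(4.35) = 4270 J.

4270 J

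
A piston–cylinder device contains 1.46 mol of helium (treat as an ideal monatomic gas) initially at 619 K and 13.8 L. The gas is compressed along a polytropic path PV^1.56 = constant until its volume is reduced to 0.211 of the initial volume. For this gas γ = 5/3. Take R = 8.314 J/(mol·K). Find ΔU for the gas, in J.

15700 J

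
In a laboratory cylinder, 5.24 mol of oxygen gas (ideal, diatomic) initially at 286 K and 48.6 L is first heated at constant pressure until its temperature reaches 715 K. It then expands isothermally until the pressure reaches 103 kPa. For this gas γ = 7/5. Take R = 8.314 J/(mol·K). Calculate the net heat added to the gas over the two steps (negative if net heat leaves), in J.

P₁ = nRT₁/V₁ = 5.24×8.314×286/48.6 = 256 kPa.
Step 1 — Isobaric: P stays 256 kPa; V/T = const ⇒ T₂ = 715 K, V₂ = 122 L.
W = PΔV = 256×(122−48.6) kPa·L = 18700 J.
ΔU = nCvΔT = 5.24×20.8×(715−286) = 46700 J.
Q = ΔU + W = nCpΔT = 65400 J.
State after step 1: P = 256 kPa, V = 122 L, T = 715 K.
Step 2 — Isothermal: T stays 715 K; PV = const ⇒ V₂ = 302 L, P₂ = 103 kPa.
ΔU = 0 (ideal gas, T constant).
W = nRT ln(V₂/V₁) = 5.24×8.314×715×ln(2.49) = 28400 J.
Q = ΔU + W = 28400 J.
Net over both steps: W = 47100 J, Q = 93800 J, ΔU = 46700 J.

93800 J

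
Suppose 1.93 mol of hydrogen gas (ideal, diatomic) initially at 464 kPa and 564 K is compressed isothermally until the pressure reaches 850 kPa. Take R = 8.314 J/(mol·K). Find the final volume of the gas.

10.6 L

V₁ = nRT₁/P₁ = 1.93×8.314×564/464 = 19.5 L.
Isothermal: T stays 564 K; PV = const ⇒ V₂ = 10.6 L, P₂ = 850 kPa.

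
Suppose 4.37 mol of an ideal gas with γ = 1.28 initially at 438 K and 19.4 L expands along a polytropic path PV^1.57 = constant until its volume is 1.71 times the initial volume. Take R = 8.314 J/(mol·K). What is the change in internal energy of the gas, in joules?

P₁ = nRT₁/V₁ = 4.37×8.314×438/19.4 = 820 kPa.
Polytropic n=1.57: T₂ = T₁(V₁/V₂)^(n−1) = 438×(0.585)^0.57 = 323 K; P₂ = P₁(V₁/V₂)^n = 353 kPa.
For an ideal gas ΔU = nCvΔT with Cv = R/(γ−1) = 29.7 J/(mol·K).
ΔU = 4.37×29.7×(323−438) = -15000 J.

-15000 J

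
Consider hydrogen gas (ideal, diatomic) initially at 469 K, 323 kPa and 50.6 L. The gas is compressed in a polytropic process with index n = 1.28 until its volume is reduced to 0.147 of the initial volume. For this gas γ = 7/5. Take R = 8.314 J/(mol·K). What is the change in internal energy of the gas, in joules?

29000 J

n = P₁V₁/(RT₁) = 323×50.6/(8.314×469) = 4.19 mol.
Polytropic n=1.28: T₂ = T₁(V₁/V₂)^(n−1) = 469×(6.80)^0.28 = 802 K; P₂ = P₁(V₁/V₂)^n = 3760 kPa.
For an ideal gas ΔU = nCvΔT with Cv = (5/2)R = 20.8 J/(mol·K).
ΔU = 4.19×20.8×(802−469) = 29000 J.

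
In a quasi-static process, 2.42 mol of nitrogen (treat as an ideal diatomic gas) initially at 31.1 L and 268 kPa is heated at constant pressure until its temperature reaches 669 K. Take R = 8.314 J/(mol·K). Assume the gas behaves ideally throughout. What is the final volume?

T₁ = P₁V₁/(nR) = 268×31.1/(2.42×8.314) = 414 K.
Isobaric: P stays 268 kPa; V/T = const ⇒ T₂ = 669 K, V₂ = 50.2 L.

50.2 L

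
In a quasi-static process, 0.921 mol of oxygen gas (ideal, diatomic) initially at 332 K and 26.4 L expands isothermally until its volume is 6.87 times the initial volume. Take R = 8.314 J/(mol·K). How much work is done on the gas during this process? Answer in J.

P₁ = nRT₁/V₁ = 0.921×8.314×332/26.4 = 96.3 kPa.
Isothermal: T stays 332 K; PV = const ⇒ V₂ = 181 L, P₂ = 14.0 kPa.
W = nRT ln(V₂/V₁) = 0.921×8.314×332×ln(6.87) = 4900 J.
Work done on the gas = −W_by = -4900 J.

-4900 J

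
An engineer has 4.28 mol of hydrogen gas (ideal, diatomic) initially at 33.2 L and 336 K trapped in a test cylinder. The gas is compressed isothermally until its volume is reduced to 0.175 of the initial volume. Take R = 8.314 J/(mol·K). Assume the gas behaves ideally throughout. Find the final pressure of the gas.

2060 kPa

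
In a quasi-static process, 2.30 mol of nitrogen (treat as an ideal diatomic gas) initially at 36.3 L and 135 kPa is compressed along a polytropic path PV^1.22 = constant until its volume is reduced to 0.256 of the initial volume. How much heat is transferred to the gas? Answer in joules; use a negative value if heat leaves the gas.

-3500 J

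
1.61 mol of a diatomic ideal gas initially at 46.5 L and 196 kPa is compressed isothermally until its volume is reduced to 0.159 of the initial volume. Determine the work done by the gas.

T₁ = P₁V₁/(nR) = 196×46.5/(1.61×8.314) = 681 K.
Isothermal: T stays 681 K; PV = const ⇒ V₂ = 7.39 L, P₂ = 1230 kPa.
W = nRT ln(V₂/V₁) = 1.61×8.314×681×ln(0.159) = -16800 J.

-16800 J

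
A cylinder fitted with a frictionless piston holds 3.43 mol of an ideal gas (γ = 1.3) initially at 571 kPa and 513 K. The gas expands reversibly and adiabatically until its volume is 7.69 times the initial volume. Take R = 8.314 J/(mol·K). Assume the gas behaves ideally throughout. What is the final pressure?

40.3 kPa

V₁ = nRT₁/P₁ = 3.43×8.314×513/571 = 25.6 L.
Adiabatic: TV^(γ−1) = const ⇒ T₂ = 513×(0.130)^0.300 = 278 K; PV^γ = const ⇒ P₂ = 40.3 kPa.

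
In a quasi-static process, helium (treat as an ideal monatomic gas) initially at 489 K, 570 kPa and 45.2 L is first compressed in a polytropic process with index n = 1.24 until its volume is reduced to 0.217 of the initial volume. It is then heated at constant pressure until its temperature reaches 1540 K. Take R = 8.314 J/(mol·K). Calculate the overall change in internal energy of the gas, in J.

83100 J

n = P₁V₁/(RT₁) = 570×45.2/(8.314×489) = 6.34 mol.
Step 1 — Polytropic n=1.24: T₂ = T₁(V₁/V₂)^(n−1) = 489×(4.61)^0.24 = 706 K; P₂ = P₁(V₁/V₂)^n = 3790 kPa.
W = (P₁V₁−P₂V₂)/(n−1) = (570×45.2−3790×9.81)/0.24 = -47600 J.
ΔU = nCvΔT = 6.34×12.5×(706−489) = 17100 J.
Q = ΔU + W = -30400 J.
State after step 1: P = 3790 kPa, V = 9.81 L, T = 706 K.
Step 2 — Isobaric: P stays 3790 kPa; V/T = const ⇒ T₂ = 1540 K, V₂ = 21.4 L.
W = PΔV = 3790×(21.4−9.81) kPa·L = 44000 J.
ΔU = nCvΔT = 6.34×12.5×(1540−706) = 65900 J.
Q = ΔU + W = nCpΔT = 110000 J.
Net over both steps: W = -3590 J, Q = 79500 J, ΔU = 83100 J.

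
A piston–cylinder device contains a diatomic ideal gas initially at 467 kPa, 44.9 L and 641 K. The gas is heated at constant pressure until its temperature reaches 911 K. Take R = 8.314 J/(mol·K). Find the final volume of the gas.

63.8 L

Isobaric: P stays 467 kPa; V/T = const ⇒ T₂ = 911 K, V₂ = 63.8 L.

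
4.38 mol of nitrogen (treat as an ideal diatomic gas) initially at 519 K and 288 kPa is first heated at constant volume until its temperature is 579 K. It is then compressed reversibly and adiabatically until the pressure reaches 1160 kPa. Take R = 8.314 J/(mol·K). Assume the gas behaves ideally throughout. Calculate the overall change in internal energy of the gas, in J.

V₁ = nRT₁/P₁ = 4.38×8.314×519/288 = 65.6 L.
Step 1 — Isochoric: V stays 65.6 L; P/T = const ⇒ T₂ = 579 K, P₂ = 321 kPa.
W = 0 (no volume change).
ΔU = nCvΔT = 4.38×20.8×(579−519) = 5460 J.
Q = ΔU = 5460 J.
State after step 1: P = 321 kPa, V = 65.6 L, T = 579 K.
Step 2 — Adiabatic: T₂/T₁ = (P₂/P₁)^((γ−1)/γ) ⇒ T₂ = 579×(3.61)^0.286 = 836 K; V₂ = 26.2 L.
ΔU = nCvΔT = 4.38×20.8×(836−579) = 23400 J.
Q = 0 for an adiabatic process, so W = −ΔU = -23400 J.
Net over both steps: W = -23400 J, Q = 5460 J, ΔU = 28800 J.

28800 J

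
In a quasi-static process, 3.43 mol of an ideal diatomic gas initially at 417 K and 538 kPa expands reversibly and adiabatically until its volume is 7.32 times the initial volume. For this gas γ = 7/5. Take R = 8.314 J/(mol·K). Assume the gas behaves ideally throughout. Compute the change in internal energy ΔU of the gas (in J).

-16300 J

V₁ = nRT₁/P₁ = 3.43×8.314×417/538 = 22.1 L.
Adiabatic: TV^(γ−1) = const ⇒ T₂ = 417×(0.137)^0.400 = 188 K; PV^γ = const ⇒ P₂ = 33.1 kPa.
For an ideal gas ΔU = nCvΔT with Cv = (5/2)R = 20.8 J/(mol·K).
ΔU = 3.43×20.8×(188−417) = -16300 J.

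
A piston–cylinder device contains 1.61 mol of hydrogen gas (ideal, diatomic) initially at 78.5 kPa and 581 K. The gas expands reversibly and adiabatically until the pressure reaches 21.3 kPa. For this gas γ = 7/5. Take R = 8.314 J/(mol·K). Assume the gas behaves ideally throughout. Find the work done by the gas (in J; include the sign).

6050 J

V₁ = nRT₁/P₁ = 1.61×8.314×581/78.5 = 99.1 L.
Adiabatic: T₂/T₁ = (P₂/P₁)^((γ−1)/γ) ⇒ T₂ = 581×(0.271)^0.286 = 400 K; V₂ = 252 L.
ΔU = nCvΔT = 1.61×20.8×(400−581) = -6050 J.
Q = 0 for an adiabatic process, so W = −ΔU = 6050 J.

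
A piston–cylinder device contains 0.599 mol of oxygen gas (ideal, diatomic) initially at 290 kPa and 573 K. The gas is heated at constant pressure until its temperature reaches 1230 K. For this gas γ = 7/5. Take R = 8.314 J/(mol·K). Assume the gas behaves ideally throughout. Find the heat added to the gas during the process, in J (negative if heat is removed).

11500 J

V₁ = nRT₁/P₁ = 0.599×8.314×573/290 = 9.84 L.
Isobaric: P stays 290 kPa; V/T = const ⇒ T₂ = 1230 K, V₂ = 21.1 L.
W = PΔV = 290×(21.1−9.84) kPa·L = 3270 J.
ΔU = nCvΔT = 0.599×20.8×(1230−573) = 8180 J.
Q = ΔU + W = nCpΔT = 11500 J.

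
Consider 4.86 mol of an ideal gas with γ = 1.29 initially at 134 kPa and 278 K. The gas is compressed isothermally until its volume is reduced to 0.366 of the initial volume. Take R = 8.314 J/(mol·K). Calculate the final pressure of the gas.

V₁ = nRT₁/P₁ = 4.86×8.314×278/134 = 83.8 L.
Isothermal: T stays 278 K; PV = const ⇒ V₂ = 30.7 L, P₂ = 366 kPa.

366 kPa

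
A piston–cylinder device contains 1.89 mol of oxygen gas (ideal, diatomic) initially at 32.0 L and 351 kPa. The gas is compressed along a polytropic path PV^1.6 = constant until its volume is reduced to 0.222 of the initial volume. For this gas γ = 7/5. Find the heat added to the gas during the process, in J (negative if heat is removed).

13700 J

T₁ = P₁V₁/(nR) = 351×32.0/(1.89×8.314) = 715 K.
Polytropic n=1.6: T₂ = T₁(V₁/V₂)^(n−1) = 715×(4.50)^0.60 = 1760 K; P₂ = P₁(V₁/V₂)^n = 3900 kPa.
W = (P₁V₁−P₂V₂)/(n−1) = (351×32.0−3900×7.10)/0.60 = -27500 J.
ΔU = nCvΔT = 1.89×20.8×(1760−715) = 41200 J.
Q = ΔU + W = 13700 J.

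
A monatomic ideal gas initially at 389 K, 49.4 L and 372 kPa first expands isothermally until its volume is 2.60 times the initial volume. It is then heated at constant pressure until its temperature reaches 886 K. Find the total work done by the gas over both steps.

41000 J

n = P₁V₁/(RT₁) = 372×49.4/(8.314×389) = 5.68 mol.
Step 1 — Isothermal: T stays 389 K; PV = const ⇒ V₂ = 128 L, P₂ = 143 kPa.
ΔU = 0 (ideal gas, T constant).
W = nRT ln(V₂/V₁) = 5.68×8.314×389×ln(2.60) = 17600 J.
Q = ΔU + W = 17600 J.
State after step 1: P = 143 kPa, V = 128 L, T = 389 K.
Step 2 — Isobaric: P stays 143 kPa; V/T = const ⇒ T₂ = 886 K, V₂ = 293 L.
W = PΔV = 143×(293−128) kPa·L = 23500 J.
ΔU = nCvΔT = 5.68×12.5×(886−389) = 35200 J.
Q = ΔU + W = nCpΔT = 58700 J.
Net over both steps: W = 41000 J, Q = 76300 J, ΔU = 35200 J.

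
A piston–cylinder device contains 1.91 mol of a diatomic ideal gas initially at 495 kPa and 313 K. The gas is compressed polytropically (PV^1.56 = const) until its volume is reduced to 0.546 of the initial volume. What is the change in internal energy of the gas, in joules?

V₁ = nRT₁/P₁ = 1.91×8.314×313/495 = 10.0 L.
Polytropic n=1.56: T₂ = T₁(V₁/V₂)^(n−1) = 313×(1.83)^0.56 = 439 K; P₂ = P₁(V₁/V₂)^n = 1270 kPa.
For an ideal gas ΔU = nCvΔT with Cv = (5/2)R = 20.8 J/(mol·K).
ΔU = 1.91×20.8×(439−313) = 5010 J.

5010 J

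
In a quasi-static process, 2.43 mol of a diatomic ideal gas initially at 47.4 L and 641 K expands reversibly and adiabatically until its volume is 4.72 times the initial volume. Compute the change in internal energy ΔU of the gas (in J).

P₁ = nRT₁/V₁ = 2.43×8.314×641/47.4 = 273 kPa.
Adiabatic: TV^(γ−1) = const ⇒ T₂ = 641×(0.212)^0.400 = 345 K; PV^γ = const ⇒ P₂ = 31.1 kPa.
For an ideal gas ΔU = nCvΔT with Cv = (5/2)R = 20.8 J/(mol·K).
ΔU = 2.43×20.8×(345−641) = -15000 J.

-15000 J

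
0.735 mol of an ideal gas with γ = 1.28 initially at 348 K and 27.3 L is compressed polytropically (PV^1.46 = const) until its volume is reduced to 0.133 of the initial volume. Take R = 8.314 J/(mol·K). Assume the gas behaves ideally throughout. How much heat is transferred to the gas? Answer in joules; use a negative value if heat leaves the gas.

4550 J

P₁ = nRT₁/V₁ = 0.735×8.314×348/27.3 = 77.9 kPa.
Polytropic n=1.46: T₂ = T₁(V₁/V₂)^(n−1) = 348×(7.52)^0.46 = 880 K; P₂ = P₁(V₁/V₂)^n = 1480 kPa.
W = (P₁V₁−P₂V₂)/(n−1) = (77.9×27.3−1480×3.63)/0.46 = -7070 J.
ΔU = nCvΔT = 0.735×29.7×(880−348) = 11600 J.
Q = ΔU + W = 4550 J.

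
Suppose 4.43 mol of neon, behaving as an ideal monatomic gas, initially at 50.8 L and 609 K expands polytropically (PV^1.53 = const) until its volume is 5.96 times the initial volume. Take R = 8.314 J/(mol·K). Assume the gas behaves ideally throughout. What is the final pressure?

P₁ = nRT₁/V₁ = 4.43×8.314×609/50.8 = 442 kPa.
Polytropic n=1.53: T₂ = T₁(V₁/V₂)^(n−1) = 609×(0.168)^0.53 = 236 K; P₂ = P₁(V₁/V₂)^n = 28.8 kPa.

28.8 kPa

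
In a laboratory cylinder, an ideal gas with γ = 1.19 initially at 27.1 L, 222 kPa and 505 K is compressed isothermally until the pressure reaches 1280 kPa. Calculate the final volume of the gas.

4.70 L

Isothermal: T stays 505 K; PV = const ⇒ V₂ = 4.70 L, P₂ = 1280 kPa.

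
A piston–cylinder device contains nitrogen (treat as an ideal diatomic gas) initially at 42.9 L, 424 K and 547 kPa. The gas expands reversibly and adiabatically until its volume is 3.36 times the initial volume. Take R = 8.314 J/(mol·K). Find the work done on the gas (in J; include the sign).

-22500 J

n = P₁V₁/(RT₁) = 547×42.9/(8.314×424) = 6.66 mol.
Adiabatic: TV^(γ−1) = const ⇒ T₂ = 424×(0.298)^0.400 = 261 K; PV^γ = const ⇒ P₂ = 100 kPa.
ΔU = nCvΔT = 6.66×20.8×(261−424) = -22500 J.
Q = 0 for an adiabatic process, so W = −ΔU = 22500 J.
Work done on the gas = −W_by = -22500 J.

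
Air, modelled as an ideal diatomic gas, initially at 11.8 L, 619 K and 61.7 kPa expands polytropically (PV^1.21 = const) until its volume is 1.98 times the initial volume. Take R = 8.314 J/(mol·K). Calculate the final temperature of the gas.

536 K

Polytropic n=1.21: T₂ = T₁(V₁/V₂)^(n−1) = 619×(0.505)^0.21 = 536 K; P₂ = P₁(V₁/V₂)^n = 27.0 kPa.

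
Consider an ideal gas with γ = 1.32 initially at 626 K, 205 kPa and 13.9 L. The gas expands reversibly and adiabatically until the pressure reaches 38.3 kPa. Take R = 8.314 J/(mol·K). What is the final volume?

Adiabatic: T₂/T₁ = (P₂/P₁)^((γ−1)/γ) ⇒ T₂ = 626×(0.187)^0.242 = 417 K; V₂ = 49.5 L.

49.5 L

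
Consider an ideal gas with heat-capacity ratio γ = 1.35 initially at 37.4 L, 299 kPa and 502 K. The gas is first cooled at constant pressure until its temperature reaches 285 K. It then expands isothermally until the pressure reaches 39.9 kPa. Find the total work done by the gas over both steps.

n = P₁V₁/(RT₁) = 299×37.4/(8.314×502) = 2.68 mol.
Step 1 — Isobaric: P stays 299 kPa; V/T = const ⇒ T₂ = 285 K, V₂ = 21.2 L.
W = PΔV = 299×(21.2−37.4) kPa·L = -4830 J.
ΔU = nCvΔT = 2.68×23.8×(285−502) = -13800 J.
Q = ΔU + W = nCpΔT = -18600 J.
State after step 1: P = 299 kPa, V = 21.2 L, T = 285 K.
Step 2 — Isothermal: T stays 285 K; PV = const ⇒ V₂ = 159 L, P₂ = 39.9 kPa.
ΔU = 0 (ideal gas, T constant).
W = nRT ln(V₂/V₁) = 2.68×8.314×285×ln(7.49) = 12800 J.
Q = ΔU + W = 12800 J.
Net over both steps: W = 7950 J, Q = -5860 J, ΔU = -13800 J.

7950 J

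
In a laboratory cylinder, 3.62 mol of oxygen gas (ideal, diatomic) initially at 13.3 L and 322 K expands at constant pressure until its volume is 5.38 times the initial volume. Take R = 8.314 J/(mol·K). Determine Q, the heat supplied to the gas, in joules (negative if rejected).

P₁ = nRT₁/V₁ = 3.62×8.314×322/13.3 = 729 kPa.
Isobaric: P stays 729 kPa; V/T = const ⇒ T₂ = 1730 K, V₂ = 71.6 L.
W = PΔV = 729×(71.6−13.3) kPa·L = 42400 J.
ΔU = nCvΔT = 3.62×20.8×(1730−322) = 106000 J.
Q = ΔU + W = nCpΔT = 149000 J.

149000 J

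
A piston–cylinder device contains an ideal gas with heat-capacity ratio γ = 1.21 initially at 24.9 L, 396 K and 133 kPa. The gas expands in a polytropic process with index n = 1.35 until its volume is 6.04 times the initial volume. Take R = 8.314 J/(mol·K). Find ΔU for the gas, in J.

n = P₁V₁/(RT₁) = 133×24.9/(8.314×396) = 1.01 mol.
Polytropic n=1.35: T₂ = T₁(V₁/V₂)^(n−1) = 396×(0.166)^0.35 = 211 K; P₂ = P₁(V₁/V₂)^n = 11.7 kPa.
For an ideal gas ΔU = nCvΔT with Cv = R/(γ−1) = 39.6 J/(mol·K).
ΔU = 1.01×39.6×(211−396) = -7370 J.

-7370 J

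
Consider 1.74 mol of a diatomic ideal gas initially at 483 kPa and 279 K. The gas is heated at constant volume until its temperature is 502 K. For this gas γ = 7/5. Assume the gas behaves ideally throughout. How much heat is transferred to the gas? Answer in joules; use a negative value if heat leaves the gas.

V₁ = nRT₁/P₁ = 1.74×8.314×279/483 = 8.36 L.
Isochoric: V stays 8.36 L; P/T = const ⇒ T₂ = 502 K, P₂ = 869 kPa.
W = 0 (no volume change).
ΔU = nCvΔT = 1.74×20.8×(502−279) = 8060 J.
Q = ΔU = 8060 J.

8060 J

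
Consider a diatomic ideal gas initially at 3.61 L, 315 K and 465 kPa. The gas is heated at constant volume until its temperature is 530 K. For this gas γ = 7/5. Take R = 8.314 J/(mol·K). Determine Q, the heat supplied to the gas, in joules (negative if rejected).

2860 J

n = P₁V₁/(RT₁) = 465×3.61/(8.314×315) = 0.641 mol.
Isochoric: V stays 3.61 L; P/T = const ⇒ T₂ = 530 K, P₂ = 782 kPa.
W = 0 (no volume change).
ΔU = nCvΔT = 0.641×20.8×(530−315) = 2860 J.
Q = ΔU = 2860 J.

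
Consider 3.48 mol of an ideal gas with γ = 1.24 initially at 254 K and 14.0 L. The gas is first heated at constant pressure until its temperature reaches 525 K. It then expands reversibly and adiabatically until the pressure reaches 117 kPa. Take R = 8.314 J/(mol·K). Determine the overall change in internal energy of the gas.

16700 J

P₁ = nRT₁/V₁ = 3.48×8.314×254/14.0 = 525 kPa.
Step 1 — Isobaric: P stays 525 kPa; V/T = const ⇒ T₂ = 525 K, V₂ = 28.9 L.
W = PΔV = 525×(28.9−14.0) kPa·L = 7840 J.
ΔU = nCvΔT = 3.48×34.6×(525−254) = 32700 J.
Q = ΔU + W = nCpΔT = 40500 J.
State after step 1: P = 525 kPa, V = 28.9 L, T = 525 K.
Step 2 — Adiabatic: T₂/T₁ = (P₂/P₁)^((γ−1)/γ) ⇒ T₂ = 525×(0.223)^0.194 = 393 K; V₂ = 97.1 L.
ΔU = nCvΔT = 3.48×34.6×(393−525) = -16000 J.
Q = 0 for an adiabatic process, so W = −ΔU = 16000 J.
Net over both steps: W = 23800 J, Q = 40500 J, ΔU = 16700 J.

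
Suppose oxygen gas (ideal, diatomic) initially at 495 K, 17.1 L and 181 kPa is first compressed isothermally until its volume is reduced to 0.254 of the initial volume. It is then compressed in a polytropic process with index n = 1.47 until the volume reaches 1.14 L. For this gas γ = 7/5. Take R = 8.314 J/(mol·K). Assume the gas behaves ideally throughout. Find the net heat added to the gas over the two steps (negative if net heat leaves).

-3230 J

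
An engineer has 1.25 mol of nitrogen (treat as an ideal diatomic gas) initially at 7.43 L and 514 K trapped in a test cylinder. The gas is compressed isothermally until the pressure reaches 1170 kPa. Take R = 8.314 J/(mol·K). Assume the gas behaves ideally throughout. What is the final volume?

P₁ = nRT₁/V₁ = 1.25×8.314×514/7.43 = 719 kPa.
Isothermal: T stays 514 K; PV = const ⇒ V₂ = 4.57 L, P₂ = 1170 kPa.

4.57 L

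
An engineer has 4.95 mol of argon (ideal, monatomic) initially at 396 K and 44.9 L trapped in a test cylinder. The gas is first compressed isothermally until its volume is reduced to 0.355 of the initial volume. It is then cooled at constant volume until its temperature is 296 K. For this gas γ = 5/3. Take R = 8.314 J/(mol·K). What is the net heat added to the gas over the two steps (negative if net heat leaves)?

P₁ = nRT₁/V₁ = 4.95×8.314×396/44.9 = 363 kPa.
Step 1 — Isothermal: T stays 396 K; PV = const ⇒ V₂ = 15.9 L, P₂ = 1020 kPa.
ΔU = 0 (ideal gas, T constant).
W = nRT ln(V₂/V₁) = 4.95×8.314×396×ln(0.355) = -16900 J.
Q = ΔU + W = -16900 J.
State after step 1: P = 1020 kPa, V = 15.9 L, T = 396 K.
Step 2 — Isochoric: V stays 15.9 L; P/T = const ⇒ T₂ = 296 K, P₂ = 764 kPa.
W = 0 (no volume change).
ΔU = nCvΔT = 4.95×12.5×(296−396) = -6170 J.
Q = ΔU = -6170 J.
Net over both steps: W = -16900 J, Q = -23100 J, ΔU = -6170 J.

-23100 J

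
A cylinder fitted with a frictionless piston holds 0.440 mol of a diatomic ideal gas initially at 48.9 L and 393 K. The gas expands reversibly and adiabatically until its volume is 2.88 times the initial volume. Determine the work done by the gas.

1240 J

P₁ = nRT₁/V₁ = 0.440×8.314×393/48.9 = 29.4 kPa.
Adiabatic: TV^(γ−1) = const ⇒ T₂ = 393×(0.347)^0.400 = 257 K; PV^γ = const ⇒ P₂ = 6.69 kPa.
ΔU = nCvΔT = 0.440×20.8×(257−393) = -1240 J.
Q = 0 for an adiabatic process, so W = −ΔU = 1240 J.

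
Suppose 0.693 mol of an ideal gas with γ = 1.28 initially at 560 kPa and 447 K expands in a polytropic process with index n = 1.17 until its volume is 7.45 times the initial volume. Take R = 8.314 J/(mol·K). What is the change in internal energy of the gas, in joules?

-2660 J

V₁ = nRT₁/P₁ = 0.693×8.314×447/560 = 4.60 L.
Polytropic n=1.17: T₂ = T₁(V₁/V₂)^(n−1) = 447×(0.134)^0.17 = 318 K; P₂ = P₁(V₁/V₂)^n = 53.4 kPa.
For an ideal gas ΔU = nCvΔT with Cv = R/(γ−1) = 29.7 J/(mol·K).
ΔU = 0.693×29.7×(318−447) = -2660 J.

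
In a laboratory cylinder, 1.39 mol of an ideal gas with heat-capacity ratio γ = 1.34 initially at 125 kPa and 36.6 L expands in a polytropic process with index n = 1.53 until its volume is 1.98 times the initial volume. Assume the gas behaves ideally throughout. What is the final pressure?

44.0 kPa

T₁ = P₁V₁/(nR) = 125×36.6/(1.39×8.314) = 396 K.
Polytropic n=1.53: T₂ = T₁(V₁/V₂)^(n−1) = 396×(0.505)^0.53 = 276 K; P₂ = P₁(V₁/V₂)^n = 44.0 kPa.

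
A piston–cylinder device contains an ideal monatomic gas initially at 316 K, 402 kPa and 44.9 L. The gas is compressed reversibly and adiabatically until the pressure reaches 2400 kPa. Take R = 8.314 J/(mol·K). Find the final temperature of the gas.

646 K

Adiabatic: T₂/T₁ = (P₂/P₁)^((γ−1)/γ) ⇒ T₂ = 316×(5.97)^0.400 = 646 K; V₂ = 15.4 L.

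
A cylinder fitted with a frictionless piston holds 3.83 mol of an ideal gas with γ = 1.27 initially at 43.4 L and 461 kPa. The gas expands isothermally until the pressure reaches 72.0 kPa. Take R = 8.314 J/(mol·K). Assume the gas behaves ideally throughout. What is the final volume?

278 L

T₁ = P₁V₁/(nR) = 461×43.4/(3.83×8.314) = 628 K.
Isothermal: T stays 628 K; PV = const ⇒ V₂ = 278 L, P₂ = 72.0 kPa.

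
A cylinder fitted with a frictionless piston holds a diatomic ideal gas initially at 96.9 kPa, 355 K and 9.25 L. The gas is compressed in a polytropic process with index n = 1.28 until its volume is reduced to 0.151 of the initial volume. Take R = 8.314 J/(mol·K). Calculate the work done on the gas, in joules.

n = P₁V₁/(RT₁) = 96.9×9.25/(8.314×355) = 0.304 mol.
Polytropic n=1.28: T₂ = T₁(V₁/V₂)^(n−1) = 355×(6.62)^0.28 = 603 K; P₂ = P₁(V₁/V₂)^n = 1090 kPa.
W = (P₁V₁−P₂V₂)/(n−1) = (96.9×9.25−1090×1.40)/0.28 = -2230 J.
Work done on the gas = −W_by = 2230 J.

2230 J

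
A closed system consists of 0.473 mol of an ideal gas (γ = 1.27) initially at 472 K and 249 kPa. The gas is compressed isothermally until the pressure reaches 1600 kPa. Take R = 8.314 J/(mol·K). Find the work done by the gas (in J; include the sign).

V₁ = nRT₁/P₁ = 0.473×8.314×472/249 = 7.45 L.
Isothermal: T stays 472 K; PV = const ⇒ V₂ = 1.16 L, P₂ = 1600 kPa.
W = nRT ln(V₂/V₁) = 0.473×8.314×472×ln(0.156) = -3450 J.

-3450 J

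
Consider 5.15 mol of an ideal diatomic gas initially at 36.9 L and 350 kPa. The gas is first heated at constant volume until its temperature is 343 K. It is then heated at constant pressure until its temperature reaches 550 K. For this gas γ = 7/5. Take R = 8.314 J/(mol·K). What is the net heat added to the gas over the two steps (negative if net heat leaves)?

T₁ = P₁V₁/(nR) = 350×36.9/(5.15×8.314) = 302 K.
Step 1 — Isochoric: V stays 36.9 L; P/T = const ⇒ T₂ = 343 K, P₂ = 398 kPa.
W = 0 (no volume change).
ΔU = nCvΔT = 5.15×20.8×(343−302) = 4430 J.
Q = ΔU = 4430 J.
State after step 1: P = 398 kPa, V = 36.9 L, T = 343 K.
Step 2 — Isobaric: P stays 398 kPa; V/T = const ⇒ T₂ = 550 K, V₂ = 59.2 L.
W = PΔV = 398×(59.2−36.9) kPa·L = 8860 J.
ΔU = nCvΔT = 5.15×20.8×(550−343) = 22200 J.
Q = ΔU + W = nCpΔT = 31000 J.
Net over both steps: W = 8860 J, Q = 35400 J, ΔU = 26600 J.

35400 J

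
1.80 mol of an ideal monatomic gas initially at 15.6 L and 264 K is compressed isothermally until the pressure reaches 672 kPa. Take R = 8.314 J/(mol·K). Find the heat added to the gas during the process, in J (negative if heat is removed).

-3860 J

P₁ = nRT₁/V₁ = 1.80×8.314×264/15.6 = 253 kPa.
Isothermal: T stays 264 K; PV = const ⇒ V₂ = 5.88 L, P₂ = 672 kPa.
ΔU = 0 (ideal gas, T constant).
W = nRT ln(V₂/V₁) = 1.80×8.314×264×ln(0.377) = -3860 J.
Q = ΔU + W = -3860 J.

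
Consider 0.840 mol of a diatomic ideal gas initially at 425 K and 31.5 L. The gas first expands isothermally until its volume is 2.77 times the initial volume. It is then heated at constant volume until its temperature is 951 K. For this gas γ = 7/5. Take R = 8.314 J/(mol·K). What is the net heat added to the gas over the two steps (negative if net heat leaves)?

12200 J

P₁ = nRT₁/V₁ = 0.840×8.314×425/31.5 = 94.2 kPa.
Step 1 — Isothermal: T stays 425 K; PV = const ⇒ V₂ = 87.3 L, P₂ = 34.0 kPa.
ΔU = 0 (ideal gas, T constant).
W = nRT ln(V₂/V₁) = 0.840×8.314×425×ln(2.77) = 3020 J.
Q = ΔU + W = 3020 J.
State after step 1: P = 34.0 kPa, V = 87.3 L, T = 425 K.
Step 2 — Isochoric: V stays 87.3 L; P/T = const ⇒ T₂ = 951 K, P₂ = 76.1 kPa.
W = 0 (no volume change).
ΔU = nCvΔT = 0.840×20.8×(951−425) = 9180 J.
Q = ΔU = 9180 J.
Net over both steps: W = 3020 J, Q = 12200 J, ΔU = 9180 J.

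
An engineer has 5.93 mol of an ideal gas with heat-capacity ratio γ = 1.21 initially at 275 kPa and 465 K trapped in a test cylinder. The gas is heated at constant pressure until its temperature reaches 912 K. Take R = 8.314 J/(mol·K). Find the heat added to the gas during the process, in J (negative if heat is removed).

127000 J

V₁ = nRT₁/P₁ = 5.93×8.314×465/275 = 83.4 L.
Isobaric: P stays 275 kPa; V/T = const ⇒ T₂ = 912 K, V₂ = 164 L.
W = PΔV = 275×(164−83.4) kPa·L = 22000 J.
ΔU = nCvΔT = 5.93×39.6×(912−465) = 105000 J.
Q = ΔU + W = nCpΔT = 127000 J.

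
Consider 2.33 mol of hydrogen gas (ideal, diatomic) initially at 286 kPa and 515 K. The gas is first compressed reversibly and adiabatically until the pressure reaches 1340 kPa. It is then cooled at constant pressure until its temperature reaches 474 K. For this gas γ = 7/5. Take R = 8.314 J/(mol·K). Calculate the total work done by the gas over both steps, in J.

-20200 J

V₁ = nRT₁/P₁ = 2.33×8.314×515/286 = 34.9 L.
Step 1 — Adiabatic: T₂/T₁ = (P₂/P₁)^((γ−1)/γ) ⇒ T₂ = 515×(4.69)^0.286 = 801 K; V₂ = 11.6 L.
ΔU = nCvΔT = 2.33×20.8×(801−515) = 13800 J.
Q = 0 for an adiabatic process, so W = −ΔU = -13800 J.
State after step 1: P = 1340 kPa, V = 11.6 L, T = 801 K.
Step 2 — Isobaric: P stays 1340 kPa; V/T = const ⇒ T₂ = 474 K, V₂ = 6.85 L.
W = PΔV = 1340×(6.85−11.6) kPa·L = -6330 J.
ΔU = nCvΔT = 2.33×20.8×(474−801) = -15800 J.
Q = ΔU + W = nCpΔT = -22100 J.
Net over both steps: W = -20200 J, Q = -22100 J, ΔU = -1990 J.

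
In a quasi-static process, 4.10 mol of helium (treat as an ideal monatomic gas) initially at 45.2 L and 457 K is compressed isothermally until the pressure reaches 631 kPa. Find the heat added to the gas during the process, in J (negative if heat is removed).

-9420 J

P₁ = nRT₁/V₁ = 4.10×8.314×457/45.2 = 345 kPa.
Isothermal: T stays 457 K; PV = const ⇒ V₂ = 24.7 L, P₂ = 631 kPa.
ΔU = 0 (ideal gas, T constant).
W = nRT ln(V₂/V₁) = 4.10×8.314×457×ln(0.546) = -9420 J.
Q = ΔU + W = -9420 J.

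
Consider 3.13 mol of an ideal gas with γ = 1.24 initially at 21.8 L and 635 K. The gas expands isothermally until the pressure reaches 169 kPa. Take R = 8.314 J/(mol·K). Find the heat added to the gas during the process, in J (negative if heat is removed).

P₁ = nRT₁/V₁ = 3.13×8.314×635/21.8 = 758 kPa.
Isothermal: T stays 635 K; PV = const ⇒ V₂ = 97.8 L, P₂ = 169 kPa.
ΔU = 0 (ideal gas, T constant).
W = nRT ln(V₂/V₁) = 3.13×8.314×635×ln(4.49) = 24800 J.
Q = ΔU + W = 24800 J.

24800 J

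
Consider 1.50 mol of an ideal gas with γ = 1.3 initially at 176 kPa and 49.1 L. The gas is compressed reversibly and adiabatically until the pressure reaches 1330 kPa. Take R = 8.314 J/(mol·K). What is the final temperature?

T₁ = P₁V₁/(nR) = 176×49.1/(1.50×8.314) = 693 K.
Adiabatic: T₂/T₁ = (P₂/P₁)^((γ−1)/γ) ⇒ T₂ = 693×(7.56)^0.231 = 1110 K; V₂ = 10.4 L.

1110 K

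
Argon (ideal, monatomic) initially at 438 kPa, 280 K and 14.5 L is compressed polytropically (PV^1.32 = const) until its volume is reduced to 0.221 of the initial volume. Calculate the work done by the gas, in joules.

n = P₁V₁/(RT₁) = 438×14.5/(8.314×280) = 2.73 mol.
Polytropic n=1.32: T₂ = T₁(V₁/V₂)^(n−1) = 280×(4.52)^0.32 = 454 K; P₂ = P₁(V₁/V₂)^n = 3210 kPa.
W = (P₁V₁−P₂V₂)/(n−1) = (438×14.5−3210×3.20)/0.32 = -12300 J.

-12300 J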